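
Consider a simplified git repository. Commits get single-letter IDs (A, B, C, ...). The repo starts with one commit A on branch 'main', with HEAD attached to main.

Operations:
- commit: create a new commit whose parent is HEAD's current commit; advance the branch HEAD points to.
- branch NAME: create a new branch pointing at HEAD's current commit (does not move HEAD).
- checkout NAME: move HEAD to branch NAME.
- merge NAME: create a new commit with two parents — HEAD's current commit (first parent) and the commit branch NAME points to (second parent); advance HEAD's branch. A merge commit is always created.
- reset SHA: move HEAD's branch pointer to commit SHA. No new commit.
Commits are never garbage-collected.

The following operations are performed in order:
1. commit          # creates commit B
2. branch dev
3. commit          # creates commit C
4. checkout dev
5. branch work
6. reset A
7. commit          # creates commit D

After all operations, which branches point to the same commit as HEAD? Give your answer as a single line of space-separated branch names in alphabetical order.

After op 1 (commit): HEAD=main@B [main=B]
After op 2 (branch): HEAD=main@B [dev=B main=B]
After op 3 (commit): HEAD=main@C [dev=B main=C]
After op 4 (checkout): HEAD=dev@B [dev=B main=C]
After op 5 (branch): HEAD=dev@B [dev=B main=C work=B]
After op 6 (reset): HEAD=dev@A [dev=A main=C work=B]
After op 7 (commit): HEAD=dev@D [dev=D main=C work=B]

Answer: dev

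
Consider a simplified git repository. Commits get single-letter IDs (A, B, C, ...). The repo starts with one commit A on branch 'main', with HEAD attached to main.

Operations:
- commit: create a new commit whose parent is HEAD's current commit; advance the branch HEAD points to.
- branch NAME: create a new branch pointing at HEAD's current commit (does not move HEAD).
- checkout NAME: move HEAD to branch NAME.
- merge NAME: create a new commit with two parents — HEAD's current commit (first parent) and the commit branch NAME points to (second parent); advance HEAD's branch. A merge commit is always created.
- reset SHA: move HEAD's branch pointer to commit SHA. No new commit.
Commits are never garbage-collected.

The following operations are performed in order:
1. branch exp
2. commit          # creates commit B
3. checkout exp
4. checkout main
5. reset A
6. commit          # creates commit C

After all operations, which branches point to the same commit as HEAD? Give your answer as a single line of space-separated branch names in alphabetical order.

Answer: main

Derivation:
After op 1 (branch): HEAD=main@A [exp=A main=A]
After op 2 (commit): HEAD=main@B [exp=A main=B]
After op 3 (checkout): HEAD=exp@A [exp=A main=B]
After op 4 (checkout): HEAD=main@B [exp=A main=B]
After op 5 (reset): HEAD=main@A [exp=A main=A]
After op 6 (commit): HEAD=main@C [exp=A main=C]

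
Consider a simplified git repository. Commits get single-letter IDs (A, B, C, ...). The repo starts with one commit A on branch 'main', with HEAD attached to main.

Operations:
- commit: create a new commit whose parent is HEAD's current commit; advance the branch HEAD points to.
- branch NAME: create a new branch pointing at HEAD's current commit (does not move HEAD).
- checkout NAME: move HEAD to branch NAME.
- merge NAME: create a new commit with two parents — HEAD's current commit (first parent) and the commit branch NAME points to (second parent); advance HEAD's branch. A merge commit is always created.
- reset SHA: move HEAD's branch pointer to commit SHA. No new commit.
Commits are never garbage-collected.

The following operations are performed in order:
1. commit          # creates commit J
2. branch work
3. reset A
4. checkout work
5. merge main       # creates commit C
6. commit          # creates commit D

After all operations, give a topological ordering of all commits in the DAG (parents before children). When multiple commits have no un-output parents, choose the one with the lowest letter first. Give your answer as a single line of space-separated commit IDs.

Answer: A J C D

Derivation:
After op 1 (commit): HEAD=main@J [main=J]
After op 2 (branch): HEAD=main@J [main=J work=J]
After op 3 (reset): HEAD=main@A [main=A work=J]
After op 4 (checkout): HEAD=work@J [main=A work=J]
After op 5 (merge): HEAD=work@C [main=A work=C]
After op 6 (commit): HEAD=work@D [main=A work=D]
commit A: parents=[]
commit C: parents=['J', 'A']
commit D: parents=['C']
commit J: parents=['A']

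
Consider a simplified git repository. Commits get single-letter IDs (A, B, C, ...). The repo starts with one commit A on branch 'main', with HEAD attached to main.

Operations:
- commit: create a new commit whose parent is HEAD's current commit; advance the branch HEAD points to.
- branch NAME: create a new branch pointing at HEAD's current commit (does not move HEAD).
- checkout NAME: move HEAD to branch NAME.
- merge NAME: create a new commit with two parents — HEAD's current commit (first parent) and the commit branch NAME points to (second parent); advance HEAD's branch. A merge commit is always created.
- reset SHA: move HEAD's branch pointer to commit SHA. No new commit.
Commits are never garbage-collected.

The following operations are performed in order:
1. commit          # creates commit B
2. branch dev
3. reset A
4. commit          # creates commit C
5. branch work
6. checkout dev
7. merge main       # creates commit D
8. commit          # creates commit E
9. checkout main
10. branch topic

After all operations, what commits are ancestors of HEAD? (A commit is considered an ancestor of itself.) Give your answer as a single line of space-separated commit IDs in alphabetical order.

Answer: A C

Derivation:
After op 1 (commit): HEAD=main@B [main=B]
After op 2 (branch): HEAD=main@B [dev=B main=B]
After op 3 (reset): HEAD=main@A [dev=B main=A]
After op 4 (commit): HEAD=main@C [dev=B main=C]
After op 5 (branch): HEAD=main@C [dev=B main=C work=C]
After op 6 (checkout): HEAD=dev@B [dev=B main=C work=C]
After op 7 (merge): HEAD=dev@D [dev=D main=C work=C]
After op 8 (commit): HEAD=dev@E [dev=E main=C work=C]
After op 9 (checkout): HEAD=main@C [dev=E main=C work=C]
After op 10 (branch): HEAD=main@C [dev=E main=C topic=C work=C]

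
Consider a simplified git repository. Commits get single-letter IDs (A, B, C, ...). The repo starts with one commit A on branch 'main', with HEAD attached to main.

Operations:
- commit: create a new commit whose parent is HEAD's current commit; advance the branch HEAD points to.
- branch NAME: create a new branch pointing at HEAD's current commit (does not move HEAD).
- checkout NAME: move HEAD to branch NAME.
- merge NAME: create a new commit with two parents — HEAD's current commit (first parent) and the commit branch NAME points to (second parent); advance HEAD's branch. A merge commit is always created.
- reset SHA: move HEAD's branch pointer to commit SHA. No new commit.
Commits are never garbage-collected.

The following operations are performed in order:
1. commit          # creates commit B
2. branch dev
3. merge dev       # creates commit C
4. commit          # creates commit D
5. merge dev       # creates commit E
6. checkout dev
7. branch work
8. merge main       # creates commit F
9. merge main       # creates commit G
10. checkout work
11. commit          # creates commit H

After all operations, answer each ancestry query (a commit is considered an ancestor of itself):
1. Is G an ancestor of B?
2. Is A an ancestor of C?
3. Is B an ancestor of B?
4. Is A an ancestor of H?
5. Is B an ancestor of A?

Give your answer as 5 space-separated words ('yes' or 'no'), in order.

After op 1 (commit): HEAD=main@B [main=B]
After op 2 (branch): HEAD=main@B [dev=B main=B]
After op 3 (merge): HEAD=main@C [dev=B main=C]
After op 4 (commit): HEAD=main@D [dev=B main=D]
After op 5 (merge): HEAD=main@E [dev=B main=E]
After op 6 (checkout): HEAD=dev@B [dev=B main=E]
After op 7 (branch): HEAD=dev@B [dev=B main=E work=B]
After op 8 (merge): HEAD=dev@F [dev=F main=E work=B]
After op 9 (merge): HEAD=dev@G [dev=G main=E work=B]
After op 10 (checkout): HEAD=work@B [dev=G main=E work=B]
After op 11 (commit): HEAD=work@H [dev=G main=E work=H]
ancestors(B) = {A,B}; G in? no
ancestors(C) = {A,B,C}; A in? yes
ancestors(B) = {A,B}; B in? yes
ancestors(H) = {A,B,H}; A in? yes
ancestors(A) = {A}; B in? no

Answer: no yes yes yes no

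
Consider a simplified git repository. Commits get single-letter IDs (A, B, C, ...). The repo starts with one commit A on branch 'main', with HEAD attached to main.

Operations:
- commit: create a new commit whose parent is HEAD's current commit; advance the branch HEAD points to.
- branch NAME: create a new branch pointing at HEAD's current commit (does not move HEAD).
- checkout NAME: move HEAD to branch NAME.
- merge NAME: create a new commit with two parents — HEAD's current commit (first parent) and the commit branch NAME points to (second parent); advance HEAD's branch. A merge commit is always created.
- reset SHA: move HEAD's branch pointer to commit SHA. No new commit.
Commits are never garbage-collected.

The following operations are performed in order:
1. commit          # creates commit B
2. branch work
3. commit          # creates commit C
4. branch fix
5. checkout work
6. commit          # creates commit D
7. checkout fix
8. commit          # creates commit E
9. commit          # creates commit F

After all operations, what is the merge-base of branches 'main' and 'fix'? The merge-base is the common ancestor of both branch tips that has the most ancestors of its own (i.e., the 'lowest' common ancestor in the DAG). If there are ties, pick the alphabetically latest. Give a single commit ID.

After op 1 (commit): HEAD=main@B [main=B]
After op 2 (branch): HEAD=main@B [main=B work=B]
After op 3 (commit): HEAD=main@C [main=C work=B]
After op 4 (branch): HEAD=main@C [fix=C main=C work=B]
After op 5 (checkout): HEAD=work@B [fix=C main=C work=B]
After op 6 (commit): HEAD=work@D [fix=C main=C work=D]
After op 7 (checkout): HEAD=fix@C [fix=C main=C work=D]
After op 8 (commit): HEAD=fix@E [fix=E main=C work=D]
After op 9 (commit): HEAD=fix@F [fix=F main=C work=D]
ancestors(main=C): ['A', 'B', 'C']
ancestors(fix=F): ['A', 'B', 'C', 'E', 'F']
common: ['A', 'B', 'C']

Answer: C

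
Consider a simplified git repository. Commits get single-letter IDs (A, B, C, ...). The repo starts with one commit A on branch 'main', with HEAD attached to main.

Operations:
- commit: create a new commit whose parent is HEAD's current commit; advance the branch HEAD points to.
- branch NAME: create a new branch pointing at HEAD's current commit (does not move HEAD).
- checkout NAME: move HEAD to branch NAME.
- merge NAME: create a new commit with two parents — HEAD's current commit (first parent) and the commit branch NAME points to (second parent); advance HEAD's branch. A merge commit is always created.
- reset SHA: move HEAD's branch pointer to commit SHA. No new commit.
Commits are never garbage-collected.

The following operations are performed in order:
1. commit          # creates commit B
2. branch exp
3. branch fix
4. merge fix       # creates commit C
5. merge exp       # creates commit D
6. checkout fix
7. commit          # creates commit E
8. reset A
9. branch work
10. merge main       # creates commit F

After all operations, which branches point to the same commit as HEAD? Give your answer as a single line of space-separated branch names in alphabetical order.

Answer: fix

Derivation:
After op 1 (commit): HEAD=main@B [main=B]
After op 2 (branch): HEAD=main@B [exp=B main=B]
After op 3 (branch): HEAD=main@B [exp=B fix=B main=B]
After op 4 (merge): HEAD=main@C [exp=B fix=B main=C]
After op 5 (merge): HEAD=main@D [exp=B fix=B main=D]
After op 6 (checkout): HEAD=fix@B [exp=B fix=B main=D]
After op 7 (commit): HEAD=fix@E [exp=B fix=E main=D]
After op 8 (reset): HEAD=fix@A [exp=B fix=A main=D]
After op 9 (branch): HEAD=fix@A [exp=B fix=A main=D work=A]
After op 10 (merge): HEAD=fix@F [exp=B fix=F main=D work=A]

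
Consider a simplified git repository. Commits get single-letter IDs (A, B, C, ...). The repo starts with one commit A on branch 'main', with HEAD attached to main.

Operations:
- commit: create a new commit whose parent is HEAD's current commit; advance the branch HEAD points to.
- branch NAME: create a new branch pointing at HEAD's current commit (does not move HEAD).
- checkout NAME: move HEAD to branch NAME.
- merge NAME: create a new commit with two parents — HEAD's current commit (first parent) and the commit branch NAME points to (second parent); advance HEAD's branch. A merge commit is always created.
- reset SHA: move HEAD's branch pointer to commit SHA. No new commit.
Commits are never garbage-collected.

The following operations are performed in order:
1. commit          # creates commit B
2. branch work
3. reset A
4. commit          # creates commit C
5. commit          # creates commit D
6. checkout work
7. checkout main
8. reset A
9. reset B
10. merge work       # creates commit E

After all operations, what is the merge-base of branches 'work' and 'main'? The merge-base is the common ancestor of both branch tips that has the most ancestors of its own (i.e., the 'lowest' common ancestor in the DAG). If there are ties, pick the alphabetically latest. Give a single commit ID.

After op 1 (commit): HEAD=main@B [main=B]
After op 2 (branch): HEAD=main@B [main=B work=B]
After op 3 (reset): HEAD=main@A [main=A work=B]
After op 4 (commit): HEAD=main@C [main=C work=B]
After op 5 (commit): HEAD=main@D [main=D work=B]
After op 6 (checkout): HEAD=work@B [main=D work=B]
After op 7 (checkout): HEAD=main@D [main=D work=B]
After op 8 (reset): HEAD=main@A [main=A work=B]
After op 9 (reset): HEAD=main@B [main=B work=B]
After op 10 (merge): HEAD=main@E [main=E work=B]
ancestors(work=B): ['A', 'B']
ancestors(main=E): ['A', 'B', 'E']
common: ['A', 'B']

Answer: B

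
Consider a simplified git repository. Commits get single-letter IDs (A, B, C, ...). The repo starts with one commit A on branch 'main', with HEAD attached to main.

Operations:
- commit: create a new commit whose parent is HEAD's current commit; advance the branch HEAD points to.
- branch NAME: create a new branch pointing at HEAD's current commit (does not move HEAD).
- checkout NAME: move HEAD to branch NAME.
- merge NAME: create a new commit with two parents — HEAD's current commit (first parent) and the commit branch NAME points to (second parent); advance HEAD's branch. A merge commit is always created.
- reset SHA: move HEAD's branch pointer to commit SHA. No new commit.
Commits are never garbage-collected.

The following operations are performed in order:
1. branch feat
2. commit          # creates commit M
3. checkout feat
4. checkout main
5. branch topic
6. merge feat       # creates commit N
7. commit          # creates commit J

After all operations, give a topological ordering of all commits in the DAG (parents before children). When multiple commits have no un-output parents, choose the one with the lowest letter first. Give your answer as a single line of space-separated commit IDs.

After op 1 (branch): HEAD=main@A [feat=A main=A]
After op 2 (commit): HEAD=main@M [feat=A main=M]
After op 3 (checkout): HEAD=feat@A [feat=A main=M]
After op 4 (checkout): HEAD=main@M [feat=A main=M]
After op 5 (branch): HEAD=main@M [feat=A main=M topic=M]
After op 6 (merge): HEAD=main@N [feat=A main=N topic=M]
After op 7 (commit): HEAD=main@J [feat=A main=J topic=M]
commit A: parents=[]
commit J: parents=['N']
commit M: parents=['A']
commit N: parents=['M', 'A']

Answer: A M N J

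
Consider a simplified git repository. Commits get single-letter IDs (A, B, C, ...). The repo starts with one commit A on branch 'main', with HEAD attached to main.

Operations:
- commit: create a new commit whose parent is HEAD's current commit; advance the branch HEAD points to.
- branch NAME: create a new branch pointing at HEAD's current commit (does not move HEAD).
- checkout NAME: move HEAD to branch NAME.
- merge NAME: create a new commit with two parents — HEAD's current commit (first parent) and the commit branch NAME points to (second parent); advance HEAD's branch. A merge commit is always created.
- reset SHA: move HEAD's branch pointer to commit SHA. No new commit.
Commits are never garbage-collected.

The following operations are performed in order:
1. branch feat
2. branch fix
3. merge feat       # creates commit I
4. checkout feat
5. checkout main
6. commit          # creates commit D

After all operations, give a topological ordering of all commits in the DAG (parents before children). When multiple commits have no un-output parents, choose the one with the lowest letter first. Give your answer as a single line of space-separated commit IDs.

After op 1 (branch): HEAD=main@A [feat=A main=A]
After op 2 (branch): HEAD=main@A [feat=A fix=A main=A]
After op 3 (merge): HEAD=main@I [feat=A fix=A main=I]
After op 4 (checkout): HEAD=feat@A [feat=A fix=A main=I]
After op 5 (checkout): HEAD=main@I [feat=A fix=A main=I]
After op 6 (commit): HEAD=main@D [feat=A fix=A main=D]
commit A: parents=[]
commit D: parents=['I']
commit I: parents=['A', 'A']

Answer: A I D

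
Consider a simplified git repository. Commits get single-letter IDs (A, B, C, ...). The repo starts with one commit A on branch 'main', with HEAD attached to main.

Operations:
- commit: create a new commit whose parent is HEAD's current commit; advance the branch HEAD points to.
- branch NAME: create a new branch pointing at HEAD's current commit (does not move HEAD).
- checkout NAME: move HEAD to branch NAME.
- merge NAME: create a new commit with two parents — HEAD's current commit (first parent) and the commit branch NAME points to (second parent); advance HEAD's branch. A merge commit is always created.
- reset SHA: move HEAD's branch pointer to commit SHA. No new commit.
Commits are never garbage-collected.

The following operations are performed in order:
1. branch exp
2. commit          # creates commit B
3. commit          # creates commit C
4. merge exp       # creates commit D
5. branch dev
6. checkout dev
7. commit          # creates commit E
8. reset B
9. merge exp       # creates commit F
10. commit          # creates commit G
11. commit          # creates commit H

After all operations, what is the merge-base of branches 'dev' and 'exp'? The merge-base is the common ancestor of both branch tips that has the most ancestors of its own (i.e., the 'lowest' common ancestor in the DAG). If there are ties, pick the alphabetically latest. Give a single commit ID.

Answer: A

Derivation:
After op 1 (branch): HEAD=main@A [exp=A main=A]
After op 2 (commit): HEAD=main@B [exp=A main=B]
After op 3 (commit): HEAD=main@C [exp=A main=C]
After op 4 (merge): HEAD=main@D [exp=A main=D]
After op 5 (branch): HEAD=main@D [dev=D exp=A main=D]
After op 6 (checkout): HEAD=dev@D [dev=D exp=A main=D]
After op 7 (commit): HEAD=dev@E [dev=E exp=A main=D]
After op 8 (reset): HEAD=dev@B [dev=B exp=A main=D]
After op 9 (merge): HEAD=dev@F [dev=F exp=A main=D]
After op 10 (commit): HEAD=dev@G [dev=G exp=A main=D]
After op 11 (commit): HEAD=dev@H [dev=H exp=A main=D]
ancestors(dev=H): ['A', 'B', 'F', 'G', 'H']
ancestors(exp=A): ['A']
common: ['A']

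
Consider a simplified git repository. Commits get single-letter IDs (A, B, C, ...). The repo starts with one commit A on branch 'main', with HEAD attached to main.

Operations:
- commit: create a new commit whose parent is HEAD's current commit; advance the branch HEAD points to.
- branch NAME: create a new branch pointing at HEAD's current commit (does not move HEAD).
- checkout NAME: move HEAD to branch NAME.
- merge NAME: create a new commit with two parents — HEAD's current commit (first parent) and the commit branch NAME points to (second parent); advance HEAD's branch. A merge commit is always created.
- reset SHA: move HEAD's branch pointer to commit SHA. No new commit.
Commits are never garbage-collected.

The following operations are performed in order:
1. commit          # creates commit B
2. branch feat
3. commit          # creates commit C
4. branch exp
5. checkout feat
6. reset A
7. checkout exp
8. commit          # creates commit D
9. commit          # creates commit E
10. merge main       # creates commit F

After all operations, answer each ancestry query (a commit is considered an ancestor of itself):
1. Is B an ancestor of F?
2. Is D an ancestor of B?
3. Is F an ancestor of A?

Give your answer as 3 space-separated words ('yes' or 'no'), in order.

Answer: yes no no

Derivation:
After op 1 (commit): HEAD=main@B [main=B]
After op 2 (branch): HEAD=main@B [feat=B main=B]
After op 3 (commit): HEAD=main@C [feat=B main=C]
After op 4 (branch): HEAD=main@C [exp=C feat=B main=C]
After op 5 (checkout): HEAD=feat@B [exp=C feat=B main=C]
After op 6 (reset): HEAD=feat@A [exp=C feat=A main=C]
After op 7 (checkout): HEAD=exp@C [exp=C feat=A main=C]
After op 8 (commit): HEAD=exp@D [exp=D feat=A main=C]
After op 9 (commit): HEAD=exp@E [exp=E feat=A main=C]
After op 10 (merge): HEAD=exp@F [exp=F feat=A main=C]
ancestors(F) = {A,B,C,D,E,F}; B in? yes
ancestors(B) = {A,B}; D in? no
ancestors(A) = {A}; F in? no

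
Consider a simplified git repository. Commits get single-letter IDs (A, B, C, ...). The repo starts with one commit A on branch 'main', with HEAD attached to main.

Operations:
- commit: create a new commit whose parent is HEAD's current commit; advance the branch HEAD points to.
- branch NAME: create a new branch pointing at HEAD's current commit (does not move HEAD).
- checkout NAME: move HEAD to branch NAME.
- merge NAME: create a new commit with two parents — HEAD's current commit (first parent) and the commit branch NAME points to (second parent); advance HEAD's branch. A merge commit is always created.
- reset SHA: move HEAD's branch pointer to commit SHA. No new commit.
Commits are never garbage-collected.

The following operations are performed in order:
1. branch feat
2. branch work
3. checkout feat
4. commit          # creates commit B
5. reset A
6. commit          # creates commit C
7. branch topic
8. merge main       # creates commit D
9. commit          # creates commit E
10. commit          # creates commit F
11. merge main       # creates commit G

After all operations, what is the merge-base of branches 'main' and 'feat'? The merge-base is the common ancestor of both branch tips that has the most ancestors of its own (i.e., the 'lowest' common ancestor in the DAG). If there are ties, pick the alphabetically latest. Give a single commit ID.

Answer: A

Derivation:
After op 1 (branch): HEAD=main@A [feat=A main=A]
After op 2 (branch): HEAD=main@A [feat=A main=A work=A]
After op 3 (checkout): HEAD=feat@A [feat=A main=A work=A]
After op 4 (commit): HEAD=feat@B [feat=B main=A work=A]
After op 5 (reset): HEAD=feat@A [feat=A main=A work=A]
After op 6 (commit): HEAD=feat@C [feat=C main=A work=A]
After op 7 (branch): HEAD=feat@C [feat=C main=A topic=C work=A]
After op 8 (merge): HEAD=feat@D [feat=D main=A topic=C work=A]
After op 9 (commit): HEAD=feat@E [feat=E main=A topic=C work=A]
After op 10 (commit): HEAD=feat@F [feat=F main=A topic=C work=A]
After op 11 (merge): HEAD=feat@G [feat=G main=A topic=C work=A]
ancestors(main=A): ['A']
ancestors(feat=G): ['A', 'C', 'D', 'E', 'F', 'G']
common: ['A']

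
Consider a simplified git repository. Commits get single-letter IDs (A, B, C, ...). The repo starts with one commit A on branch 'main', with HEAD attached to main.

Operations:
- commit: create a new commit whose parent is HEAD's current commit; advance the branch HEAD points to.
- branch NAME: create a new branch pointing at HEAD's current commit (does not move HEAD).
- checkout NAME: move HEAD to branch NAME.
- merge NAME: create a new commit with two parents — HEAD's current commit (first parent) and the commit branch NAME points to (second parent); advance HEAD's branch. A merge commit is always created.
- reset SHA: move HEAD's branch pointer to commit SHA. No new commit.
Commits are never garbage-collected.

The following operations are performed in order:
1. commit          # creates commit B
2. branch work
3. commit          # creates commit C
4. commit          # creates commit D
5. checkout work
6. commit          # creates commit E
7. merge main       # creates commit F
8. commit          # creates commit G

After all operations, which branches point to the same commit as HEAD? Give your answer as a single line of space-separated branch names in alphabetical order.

Answer: work

Derivation:
After op 1 (commit): HEAD=main@B [main=B]
After op 2 (branch): HEAD=main@B [main=B work=B]
After op 3 (commit): HEAD=main@C [main=C work=B]
After op 4 (commit): HEAD=main@D [main=D work=B]
After op 5 (checkout): HEAD=work@B [main=D work=B]
After op 6 (commit): HEAD=work@E [main=D work=E]
After op 7 (merge): HEAD=work@F [main=D work=F]
After op 8 (commit): HEAD=work@G [main=D work=G]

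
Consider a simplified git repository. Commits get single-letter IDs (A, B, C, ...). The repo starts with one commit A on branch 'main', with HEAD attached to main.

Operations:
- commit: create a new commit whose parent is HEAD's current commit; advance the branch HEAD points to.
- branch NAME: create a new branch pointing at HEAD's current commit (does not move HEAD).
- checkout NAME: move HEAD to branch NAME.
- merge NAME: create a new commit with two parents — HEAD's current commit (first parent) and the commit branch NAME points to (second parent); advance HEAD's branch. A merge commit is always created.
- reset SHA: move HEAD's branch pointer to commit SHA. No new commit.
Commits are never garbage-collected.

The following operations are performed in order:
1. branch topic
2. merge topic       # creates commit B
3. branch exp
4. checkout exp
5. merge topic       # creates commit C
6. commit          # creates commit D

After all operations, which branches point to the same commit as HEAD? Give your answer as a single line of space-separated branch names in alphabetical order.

After op 1 (branch): HEAD=main@A [main=A topic=A]
After op 2 (merge): HEAD=main@B [main=B topic=A]
After op 3 (branch): HEAD=main@B [exp=B main=B topic=A]
After op 4 (checkout): HEAD=exp@B [exp=B main=B topic=A]
After op 5 (merge): HEAD=exp@C [exp=C main=B topic=A]
After op 6 (commit): HEAD=exp@D [exp=D main=B topic=A]

Answer: exp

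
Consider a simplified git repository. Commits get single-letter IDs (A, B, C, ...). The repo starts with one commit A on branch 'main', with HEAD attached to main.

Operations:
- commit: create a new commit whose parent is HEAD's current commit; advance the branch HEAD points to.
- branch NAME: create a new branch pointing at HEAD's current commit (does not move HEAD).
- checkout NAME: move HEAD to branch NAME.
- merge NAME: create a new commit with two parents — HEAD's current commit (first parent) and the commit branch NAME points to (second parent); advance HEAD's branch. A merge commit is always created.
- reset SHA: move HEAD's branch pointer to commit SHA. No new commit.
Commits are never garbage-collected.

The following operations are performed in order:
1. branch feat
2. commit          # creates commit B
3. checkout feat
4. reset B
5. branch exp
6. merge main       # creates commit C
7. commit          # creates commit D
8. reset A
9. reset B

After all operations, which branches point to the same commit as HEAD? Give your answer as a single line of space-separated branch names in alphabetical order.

After op 1 (branch): HEAD=main@A [feat=A main=A]
After op 2 (commit): HEAD=main@B [feat=A main=B]
After op 3 (checkout): HEAD=feat@A [feat=A main=B]
After op 4 (reset): HEAD=feat@B [feat=B main=B]
After op 5 (branch): HEAD=feat@B [exp=B feat=B main=B]
After op 6 (merge): HEAD=feat@C [exp=B feat=C main=B]
After op 7 (commit): HEAD=feat@D [exp=B feat=D main=B]
After op 8 (reset): HEAD=feat@A [exp=B feat=A main=B]
After op 9 (reset): HEAD=feat@B [exp=B feat=B main=B]

Answer: exp feat main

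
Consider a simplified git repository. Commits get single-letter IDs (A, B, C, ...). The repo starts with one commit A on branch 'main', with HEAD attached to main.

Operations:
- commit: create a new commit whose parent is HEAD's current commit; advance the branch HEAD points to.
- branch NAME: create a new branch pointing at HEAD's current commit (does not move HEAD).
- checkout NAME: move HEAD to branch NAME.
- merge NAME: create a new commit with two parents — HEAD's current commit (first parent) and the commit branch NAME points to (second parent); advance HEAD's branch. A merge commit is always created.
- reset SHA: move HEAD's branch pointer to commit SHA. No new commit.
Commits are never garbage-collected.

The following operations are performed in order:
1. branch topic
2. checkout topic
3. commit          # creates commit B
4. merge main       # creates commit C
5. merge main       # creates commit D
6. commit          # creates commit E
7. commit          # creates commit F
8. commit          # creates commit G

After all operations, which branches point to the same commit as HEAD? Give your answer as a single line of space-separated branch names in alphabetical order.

Answer: topic

Derivation:
After op 1 (branch): HEAD=main@A [main=A topic=A]
After op 2 (checkout): HEAD=topic@A [main=A topic=A]
After op 3 (commit): HEAD=topic@B [main=A topic=B]
After op 4 (merge): HEAD=topic@C [main=A topic=C]
After op 5 (merge): HEAD=topic@D [main=A topic=D]
After op 6 (commit): HEAD=topic@E [main=A topic=E]
After op 7 (commit): HEAD=topic@F [main=A topic=F]
After op 8 (commit): HEAD=topic@G [main=A topic=G]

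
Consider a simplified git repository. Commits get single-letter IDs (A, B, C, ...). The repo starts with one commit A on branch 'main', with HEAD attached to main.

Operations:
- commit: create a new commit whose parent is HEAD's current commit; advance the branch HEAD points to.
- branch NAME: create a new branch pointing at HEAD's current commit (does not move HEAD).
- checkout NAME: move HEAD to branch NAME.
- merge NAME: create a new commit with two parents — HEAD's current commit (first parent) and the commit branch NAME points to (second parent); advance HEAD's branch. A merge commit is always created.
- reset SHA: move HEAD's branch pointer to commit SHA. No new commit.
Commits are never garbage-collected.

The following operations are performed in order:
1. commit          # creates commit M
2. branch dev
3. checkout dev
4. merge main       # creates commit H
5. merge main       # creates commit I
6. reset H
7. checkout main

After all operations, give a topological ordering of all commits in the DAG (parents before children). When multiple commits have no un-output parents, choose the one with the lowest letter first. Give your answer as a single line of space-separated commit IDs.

Answer: A M H I

Derivation:
After op 1 (commit): HEAD=main@M [main=M]
After op 2 (branch): HEAD=main@M [dev=M main=M]
After op 3 (checkout): HEAD=dev@M [dev=M main=M]
After op 4 (merge): HEAD=dev@H [dev=H main=M]
After op 5 (merge): HEAD=dev@I [dev=I main=M]
After op 6 (reset): HEAD=dev@H [dev=H main=M]
After op 7 (checkout): HEAD=main@M [dev=H main=M]
commit A: parents=[]
commit H: parents=['M', 'M']
commit I: parents=['H', 'M']
commit M: parents=['A']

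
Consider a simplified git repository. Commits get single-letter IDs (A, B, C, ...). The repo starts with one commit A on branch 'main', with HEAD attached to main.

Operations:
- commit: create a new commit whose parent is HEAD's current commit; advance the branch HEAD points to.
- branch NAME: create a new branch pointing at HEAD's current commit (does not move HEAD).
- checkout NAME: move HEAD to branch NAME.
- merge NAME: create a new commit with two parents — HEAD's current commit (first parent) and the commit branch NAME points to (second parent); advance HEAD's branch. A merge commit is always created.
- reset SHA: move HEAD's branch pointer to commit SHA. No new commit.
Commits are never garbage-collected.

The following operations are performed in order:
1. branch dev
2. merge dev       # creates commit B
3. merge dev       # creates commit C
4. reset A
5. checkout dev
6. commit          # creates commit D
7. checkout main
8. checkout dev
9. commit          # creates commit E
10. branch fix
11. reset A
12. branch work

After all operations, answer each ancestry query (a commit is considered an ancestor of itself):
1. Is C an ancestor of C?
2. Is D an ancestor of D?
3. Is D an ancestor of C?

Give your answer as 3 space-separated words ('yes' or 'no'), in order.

Answer: yes yes no

Derivation:
After op 1 (branch): HEAD=main@A [dev=A main=A]
After op 2 (merge): HEAD=main@B [dev=A main=B]
After op 3 (merge): HEAD=main@C [dev=A main=C]
After op 4 (reset): HEAD=main@A [dev=A main=A]
After op 5 (checkout): HEAD=dev@A [dev=A main=A]
After op 6 (commit): HEAD=dev@D [dev=D main=A]
After op 7 (checkout): HEAD=main@A [dev=D main=A]
After op 8 (checkout): HEAD=dev@D [dev=D main=A]
After op 9 (commit): HEAD=dev@E [dev=E main=A]
After op 10 (branch): HEAD=dev@E [dev=E fix=E main=A]
After op 11 (reset): HEAD=dev@A [dev=A fix=E main=A]
After op 12 (branch): HEAD=dev@A [dev=A fix=E main=A work=A]
ancestors(C) = {A,B,C}; C in? yes
ancestors(D) = {A,D}; D in? yes
ancestors(C) = {A,B,C}; D in? no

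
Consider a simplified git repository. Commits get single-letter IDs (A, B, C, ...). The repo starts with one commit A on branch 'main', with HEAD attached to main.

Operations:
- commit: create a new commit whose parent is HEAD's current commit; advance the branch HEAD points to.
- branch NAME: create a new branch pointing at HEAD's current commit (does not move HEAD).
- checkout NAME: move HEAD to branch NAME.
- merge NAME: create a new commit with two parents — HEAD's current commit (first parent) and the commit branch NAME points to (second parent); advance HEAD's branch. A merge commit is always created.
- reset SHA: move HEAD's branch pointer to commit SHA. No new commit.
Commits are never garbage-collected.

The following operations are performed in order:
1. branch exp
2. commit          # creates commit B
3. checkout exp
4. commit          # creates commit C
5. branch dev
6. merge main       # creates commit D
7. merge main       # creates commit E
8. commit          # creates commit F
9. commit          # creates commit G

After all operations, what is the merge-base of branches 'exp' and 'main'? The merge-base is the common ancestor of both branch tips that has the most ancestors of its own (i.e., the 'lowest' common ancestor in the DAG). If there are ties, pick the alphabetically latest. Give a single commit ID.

Answer: B

Derivation:
After op 1 (branch): HEAD=main@A [exp=A main=A]
After op 2 (commit): HEAD=main@B [exp=A main=B]
After op 3 (checkout): HEAD=exp@A [exp=A main=B]
After op 4 (commit): HEAD=exp@C [exp=C main=B]
After op 5 (branch): HEAD=exp@C [dev=C exp=C main=B]
After op 6 (merge): HEAD=exp@D [dev=C exp=D main=B]
After op 7 (merge): HEAD=exp@E [dev=C exp=E main=B]
After op 8 (commit): HEAD=exp@F [dev=C exp=F main=B]
After op 9 (commit): HEAD=exp@G [dev=C exp=G main=B]
ancestors(exp=G): ['A', 'B', 'C', 'D', 'E', 'F', 'G']
ancestors(main=B): ['A', 'B']
common: ['A', 'B']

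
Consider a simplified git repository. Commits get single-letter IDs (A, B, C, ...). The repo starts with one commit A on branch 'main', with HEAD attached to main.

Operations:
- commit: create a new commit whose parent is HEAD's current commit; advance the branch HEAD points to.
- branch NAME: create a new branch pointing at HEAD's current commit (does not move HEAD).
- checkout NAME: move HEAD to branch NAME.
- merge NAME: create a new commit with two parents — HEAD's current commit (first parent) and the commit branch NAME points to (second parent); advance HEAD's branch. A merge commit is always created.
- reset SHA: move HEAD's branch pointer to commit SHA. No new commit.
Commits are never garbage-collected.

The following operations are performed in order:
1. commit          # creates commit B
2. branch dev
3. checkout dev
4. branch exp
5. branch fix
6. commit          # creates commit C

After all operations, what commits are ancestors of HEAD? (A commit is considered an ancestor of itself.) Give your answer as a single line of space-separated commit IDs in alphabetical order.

After op 1 (commit): HEAD=main@B [main=B]
After op 2 (branch): HEAD=main@B [dev=B main=B]
After op 3 (checkout): HEAD=dev@B [dev=B main=B]
After op 4 (branch): HEAD=dev@B [dev=B exp=B main=B]
After op 5 (branch): HEAD=dev@B [dev=B exp=B fix=B main=B]
After op 6 (commit): HEAD=dev@C [dev=C exp=B fix=B main=B]

Answer: A B C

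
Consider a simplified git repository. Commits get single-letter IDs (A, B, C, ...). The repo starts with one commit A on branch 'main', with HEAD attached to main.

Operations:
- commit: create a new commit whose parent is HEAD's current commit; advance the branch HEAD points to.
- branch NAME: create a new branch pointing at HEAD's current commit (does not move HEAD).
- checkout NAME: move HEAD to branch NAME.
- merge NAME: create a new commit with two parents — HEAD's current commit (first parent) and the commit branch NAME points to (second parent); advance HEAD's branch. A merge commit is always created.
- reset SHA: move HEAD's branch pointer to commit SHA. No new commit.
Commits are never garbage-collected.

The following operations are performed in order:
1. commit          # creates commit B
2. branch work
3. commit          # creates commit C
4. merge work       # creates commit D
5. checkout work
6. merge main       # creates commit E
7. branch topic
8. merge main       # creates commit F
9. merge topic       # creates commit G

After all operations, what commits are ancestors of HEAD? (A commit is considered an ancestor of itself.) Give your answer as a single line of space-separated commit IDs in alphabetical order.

After op 1 (commit): HEAD=main@B [main=B]
After op 2 (branch): HEAD=main@B [main=B work=B]
After op 3 (commit): HEAD=main@C [main=C work=B]
After op 4 (merge): HEAD=main@D [main=D work=B]
After op 5 (checkout): HEAD=work@B [main=D work=B]
After op 6 (merge): HEAD=work@E [main=D work=E]
After op 7 (branch): HEAD=work@E [main=D topic=E work=E]
After op 8 (merge): HEAD=work@F [main=D topic=E work=F]
After op 9 (merge): HEAD=work@G [main=D topic=E work=G]

Answer: A B C D E F G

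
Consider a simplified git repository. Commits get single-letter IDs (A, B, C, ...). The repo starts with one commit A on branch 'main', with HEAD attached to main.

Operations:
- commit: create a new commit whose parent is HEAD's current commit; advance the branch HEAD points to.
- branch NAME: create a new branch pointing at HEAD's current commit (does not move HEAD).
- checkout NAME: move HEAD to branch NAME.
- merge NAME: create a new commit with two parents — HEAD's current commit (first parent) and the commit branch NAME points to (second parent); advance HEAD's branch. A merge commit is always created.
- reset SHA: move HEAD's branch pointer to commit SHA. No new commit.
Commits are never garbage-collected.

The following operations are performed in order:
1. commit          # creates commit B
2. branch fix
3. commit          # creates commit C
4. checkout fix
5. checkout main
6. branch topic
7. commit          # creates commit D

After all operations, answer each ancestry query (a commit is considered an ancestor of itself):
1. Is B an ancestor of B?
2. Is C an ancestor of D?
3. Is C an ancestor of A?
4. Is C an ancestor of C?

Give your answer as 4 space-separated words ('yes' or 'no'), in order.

Answer: yes yes no yes

Derivation:
After op 1 (commit): HEAD=main@B [main=B]
After op 2 (branch): HEAD=main@B [fix=B main=B]
After op 3 (commit): HEAD=main@C [fix=B main=C]
After op 4 (checkout): HEAD=fix@B [fix=B main=C]
After op 5 (checkout): HEAD=main@C [fix=B main=C]
After op 6 (branch): HEAD=main@C [fix=B main=C topic=C]
After op 7 (commit): HEAD=main@D [fix=B main=D topic=C]
ancestors(B) = {A,B}; B in? yes
ancestors(D) = {A,B,C,D}; C in? yes
ancestors(A) = {A}; C in? no
ancestors(C) = {A,B,C}; C in? yes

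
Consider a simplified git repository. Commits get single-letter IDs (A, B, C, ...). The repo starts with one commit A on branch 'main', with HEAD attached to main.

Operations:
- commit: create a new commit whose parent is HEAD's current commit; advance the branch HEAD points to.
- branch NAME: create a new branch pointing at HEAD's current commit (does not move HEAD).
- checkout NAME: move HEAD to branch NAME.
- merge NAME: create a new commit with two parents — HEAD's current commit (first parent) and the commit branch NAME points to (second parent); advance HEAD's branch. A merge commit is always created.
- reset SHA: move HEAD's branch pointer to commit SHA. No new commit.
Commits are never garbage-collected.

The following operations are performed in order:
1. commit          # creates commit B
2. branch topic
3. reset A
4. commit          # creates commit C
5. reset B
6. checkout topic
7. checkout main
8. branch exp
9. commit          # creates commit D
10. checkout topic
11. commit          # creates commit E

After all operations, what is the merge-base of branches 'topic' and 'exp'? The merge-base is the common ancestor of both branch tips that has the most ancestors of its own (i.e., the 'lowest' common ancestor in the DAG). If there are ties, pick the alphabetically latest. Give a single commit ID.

Answer: B

Derivation:
After op 1 (commit): HEAD=main@B [main=B]
After op 2 (branch): HEAD=main@B [main=B topic=B]
After op 3 (reset): HEAD=main@A [main=A topic=B]
After op 4 (commit): HEAD=main@C [main=C topic=B]
After op 5 (reset): HEAD=main@B [main=B topic=B]
After op 6 (checkout): HEAD=topic@B [main=B topic=B]
After op 7 (checkout): HEAD=main@B [main=B topic=B]
After op 8 (branch): HEAD=main@B [exp=B main=B topic=B]
After op 9 (commit): HEAD=main@D [exp=B main=D topic=B]
After op 10 (checkout): HEAD=topic@B [exp=B main=D topic=B]
After op 11 (commit): HEAD=topic@E [exp=B main=D topic=E]
ancestors(topic=E): ['A', 'B', 'E']
ancestors(exp=B): ['A', 'B']
common: ['A', 'B']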